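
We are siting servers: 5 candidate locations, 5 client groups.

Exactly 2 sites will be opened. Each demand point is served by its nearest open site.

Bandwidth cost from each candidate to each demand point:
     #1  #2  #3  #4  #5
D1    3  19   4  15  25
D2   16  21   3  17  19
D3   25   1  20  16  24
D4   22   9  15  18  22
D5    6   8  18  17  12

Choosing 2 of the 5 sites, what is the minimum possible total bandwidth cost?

42

Open {D1, D5}.
  #1→D1 3, #2→D5 8, #3→D1 4, #4→D1 15, #5→D5 12  ⇒ total 42.
Compare {D2, D5}: total 46.
Compare {D1, D3}: total 47.
No size-2 selection does better; minimum is 42.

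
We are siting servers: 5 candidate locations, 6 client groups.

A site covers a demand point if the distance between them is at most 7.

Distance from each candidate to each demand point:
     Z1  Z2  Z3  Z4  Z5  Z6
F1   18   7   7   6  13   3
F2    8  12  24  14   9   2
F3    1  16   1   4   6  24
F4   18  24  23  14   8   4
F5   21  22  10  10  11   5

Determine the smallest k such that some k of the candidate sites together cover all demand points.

Coverage sets (demand points within 7 of each site):
  F1: {Z2, Z3, Z4, Z6}
  F2: {Z6}
  F3: {Z1, Z3, Z4, Z5}
  F4: {Z6}
  F5: {Z6}
No single site covers all 6 demand points.
But {F1, F3} covers everything, so the minimum is 2.

2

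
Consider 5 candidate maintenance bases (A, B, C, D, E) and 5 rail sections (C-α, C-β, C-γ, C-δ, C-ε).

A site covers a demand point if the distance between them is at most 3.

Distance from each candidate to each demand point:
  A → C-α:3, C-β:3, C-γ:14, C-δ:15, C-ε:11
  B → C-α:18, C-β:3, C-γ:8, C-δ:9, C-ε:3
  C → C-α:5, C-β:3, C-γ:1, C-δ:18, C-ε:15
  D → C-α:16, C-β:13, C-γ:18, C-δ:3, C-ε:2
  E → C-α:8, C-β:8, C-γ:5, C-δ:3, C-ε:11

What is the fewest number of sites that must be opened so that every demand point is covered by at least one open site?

3

Coverage sets (demand points within 3 of each site):
  A: {C-α, C-β}
  B: {C-β, C-ε}
  C: {C-β, C-γ}
  D: {C-δ, C-ε}
  E: {C-δ}
No 2 sites suffice: every size-2 union leaves at least one demand point uncovered.
But {A, C, D} covers everything, so the minimum is 3.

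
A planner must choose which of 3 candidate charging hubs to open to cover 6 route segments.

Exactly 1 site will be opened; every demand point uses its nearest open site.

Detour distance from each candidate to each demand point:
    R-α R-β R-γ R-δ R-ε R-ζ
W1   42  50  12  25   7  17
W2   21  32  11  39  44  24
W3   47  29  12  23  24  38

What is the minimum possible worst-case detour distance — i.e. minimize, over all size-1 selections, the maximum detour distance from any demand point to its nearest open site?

44

Open {W2}.
  Farthest demand point is R-ε at detour distance 44 (to W2); all others are ≤ 44.
With {W3} the worst case is 47.
With {W1} the worst case is 50.
No size-1 selection achieves below 44.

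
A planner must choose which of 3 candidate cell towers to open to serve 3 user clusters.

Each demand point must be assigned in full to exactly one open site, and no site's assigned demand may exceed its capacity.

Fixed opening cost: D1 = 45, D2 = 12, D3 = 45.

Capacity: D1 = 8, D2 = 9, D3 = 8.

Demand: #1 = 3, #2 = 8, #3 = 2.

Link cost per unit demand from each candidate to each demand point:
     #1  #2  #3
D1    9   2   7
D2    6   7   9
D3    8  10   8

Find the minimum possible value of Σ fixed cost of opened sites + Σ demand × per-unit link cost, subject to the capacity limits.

109

Open {D1, D2}; cheapest assignment that respects the capacities:
  D1 (cap 8, load 8): #2 — cost 8×2 = 16
  D2 (cap 9, load 5): #1, #3 — cost 3×6 + 2×9 = 36
  Shipping 52, fixed 57 → total 109.
  Any other capacity-feasible assignment to {D1, D2} ships for at least 52.
Compare {D1, D3}: its best feasible assignment gives total 146.
Compare {D1, D2, D3}: its best feasible assignment gives total 152.
Every other set of open sites that can feasibly serve all demand totals ≥ 146 even under its best assignment. Minimum: 109.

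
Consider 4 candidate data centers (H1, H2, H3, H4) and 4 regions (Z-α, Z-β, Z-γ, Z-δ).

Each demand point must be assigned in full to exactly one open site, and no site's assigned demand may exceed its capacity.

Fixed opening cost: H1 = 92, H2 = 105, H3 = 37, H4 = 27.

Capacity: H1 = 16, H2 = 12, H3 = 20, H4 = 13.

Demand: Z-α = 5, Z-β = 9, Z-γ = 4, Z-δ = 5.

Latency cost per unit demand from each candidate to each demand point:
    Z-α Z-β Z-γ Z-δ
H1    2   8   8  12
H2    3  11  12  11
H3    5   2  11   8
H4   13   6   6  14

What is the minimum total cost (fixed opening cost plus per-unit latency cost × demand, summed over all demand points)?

171

Open {H3, H4}; cheapest assignment that respects the capacities:
  H3 (cap 20, load 19): Z-α, Z-β, Z-δ — cost 5×5 + 9×2 + 5×8 = 83
  H4 (cap 13, load 4): Z-γ — cost 4×6 = 24
  Shipping 107, fixed 64 → total 171.
  Any other capacity-feasible assignment to {H3, H4} ships for at least 107.
Compare {H1, H3}: its best feasible assignment gives total 229.
Compare {H1, H3, H4}: its best feasible assignment gives total 248.
Every other set of open sites that can feasibly serve all demand totals ≥ 229 even under its best assignment. Minimum: 171.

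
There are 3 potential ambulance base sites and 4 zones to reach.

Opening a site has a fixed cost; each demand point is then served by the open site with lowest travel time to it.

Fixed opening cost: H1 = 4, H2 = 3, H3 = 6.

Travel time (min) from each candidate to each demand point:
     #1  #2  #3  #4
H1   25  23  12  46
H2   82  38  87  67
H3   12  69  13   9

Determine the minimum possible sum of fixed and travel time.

Open {H1, H3}: assign each demand point to its cheapest open site.
  #1→H3 12, #2→H1 23, #3→H1 12, #4→H3 9
  travel time 56, fixed 10 → total 66.
Compare {H1, H2, H3}: travel time 56 + fixed 13 = 69.
Compare {H2, H3}: travel time 72 + fixed 9 = 81.
Compare {H3}: travel time 103 + fixed 6 = 109.
All other subsets cost ≥ 69. Minimum total cost: 66.

66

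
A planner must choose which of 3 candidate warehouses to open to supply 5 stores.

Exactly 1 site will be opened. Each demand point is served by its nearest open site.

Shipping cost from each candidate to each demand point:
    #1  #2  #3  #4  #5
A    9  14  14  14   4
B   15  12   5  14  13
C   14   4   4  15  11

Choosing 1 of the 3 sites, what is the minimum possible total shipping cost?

48

Open {C}.
  #1→C 14, #2→C 4, #3→C 4, #4→C 15, #5→C 11  ⇒ total 48.
Compare {A}: total 55.
Compare {B}: total 59.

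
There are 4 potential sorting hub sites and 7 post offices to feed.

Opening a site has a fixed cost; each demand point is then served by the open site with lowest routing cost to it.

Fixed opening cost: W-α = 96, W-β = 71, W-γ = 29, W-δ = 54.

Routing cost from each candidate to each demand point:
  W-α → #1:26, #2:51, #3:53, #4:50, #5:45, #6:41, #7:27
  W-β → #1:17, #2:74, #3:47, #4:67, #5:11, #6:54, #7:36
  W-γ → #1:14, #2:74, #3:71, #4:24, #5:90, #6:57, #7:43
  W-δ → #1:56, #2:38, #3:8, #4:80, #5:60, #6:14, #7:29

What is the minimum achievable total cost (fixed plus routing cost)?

270

Open {W-γ, W-δ}: assign each demand point to its cheapest open site.
  #1→W-γ 14, #2→W-δ 38, #3→W-δ 8, #4→W-γ 24, #5→W-δ 60, #6→W-δ 14, #7→W-δ 29
  routing cost 187, fixed 83 → total 270.
Compare {W-β, W-γ, W-δ}: routing cost 138 + fixed 154 = 292.
Compare {W-β, W-δ}: routing cost 184 + fixed 125 = 309.
Compare {W-δ}: routing cost 285 + fixed 54 = 339.
All other subsets cost ≥ 292. Minimum total cost: 270.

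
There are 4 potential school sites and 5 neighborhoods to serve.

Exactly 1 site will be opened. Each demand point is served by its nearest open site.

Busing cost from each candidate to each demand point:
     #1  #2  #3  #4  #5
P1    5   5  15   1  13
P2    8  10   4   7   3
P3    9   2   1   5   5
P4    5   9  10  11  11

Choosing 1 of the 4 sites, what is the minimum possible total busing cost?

22

Open {P3}.
  #1→P3 9, #2→P3 2, #3→P3 1, #4→P3 5, #5→P3 5  ⇒ total 22.
Compare {P2}: total 32.
Compare {P1}: total 39.
No size-1 selection does better; minimum is 22.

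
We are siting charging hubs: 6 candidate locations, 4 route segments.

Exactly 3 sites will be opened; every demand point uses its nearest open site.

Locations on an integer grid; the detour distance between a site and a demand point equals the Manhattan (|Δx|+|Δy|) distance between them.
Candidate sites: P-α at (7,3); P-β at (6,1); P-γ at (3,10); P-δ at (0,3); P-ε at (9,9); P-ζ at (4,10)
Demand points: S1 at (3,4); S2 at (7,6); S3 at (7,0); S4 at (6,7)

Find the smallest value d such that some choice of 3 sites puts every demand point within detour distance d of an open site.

Open {P-α, P-β, P-γ}.
  Farthest demand point is S1 at detour distance 5 (to P-α); all others are ≤ 5.
With {P-α, P-β, P-δ} the worst case is 5.
With {P-α, P-β, P-ε} the worst case is 5.
No size-3 selection achieves below 5.

5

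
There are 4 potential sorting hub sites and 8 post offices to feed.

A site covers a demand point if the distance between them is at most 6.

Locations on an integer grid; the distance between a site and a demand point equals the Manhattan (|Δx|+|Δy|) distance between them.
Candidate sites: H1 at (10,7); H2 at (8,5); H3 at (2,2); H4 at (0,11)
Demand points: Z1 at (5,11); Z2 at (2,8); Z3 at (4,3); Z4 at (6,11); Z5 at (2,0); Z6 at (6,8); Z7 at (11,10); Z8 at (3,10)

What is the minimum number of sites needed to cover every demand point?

Coverage sets (demand points within 6 of each site):
  H1: {Z6, Z7}
  H2: {Z3, Z6}
  H3: {Z2, Z3, Z5}
  H4: {Z1, Z2, Z4, Z8}
No 2 sites suffice: every size-2 union leaves at least one demand point uncovered.
But {H1, H3, H4} covers everything, so the minimum is 3.

3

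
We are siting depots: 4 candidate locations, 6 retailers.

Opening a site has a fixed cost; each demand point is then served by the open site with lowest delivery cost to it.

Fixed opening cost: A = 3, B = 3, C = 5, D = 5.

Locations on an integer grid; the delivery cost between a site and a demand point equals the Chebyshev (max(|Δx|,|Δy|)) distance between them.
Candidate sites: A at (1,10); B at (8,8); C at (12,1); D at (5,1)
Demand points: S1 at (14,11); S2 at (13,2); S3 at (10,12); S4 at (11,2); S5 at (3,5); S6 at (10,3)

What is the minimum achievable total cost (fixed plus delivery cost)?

Open {B, C}: assign each demand point to its cheapest open site.
  S1→B 6, S2→C 1, S3→B 4, S4→C 1, S5→B 5, S6→C 2
  delivery cost 19, fixed 8 → total 27.
Compare {A, B, C}: delivery cost 19 + fixed 11 = 30.
Compare {B, C, D}: delivery cost 18 + fixed 13 = 31.
Compare {A, B, C, D}: delivery cost 18 + fixed 16 = 34.
All other subsets cost ≥ 30. Minimum total cost: 27.

27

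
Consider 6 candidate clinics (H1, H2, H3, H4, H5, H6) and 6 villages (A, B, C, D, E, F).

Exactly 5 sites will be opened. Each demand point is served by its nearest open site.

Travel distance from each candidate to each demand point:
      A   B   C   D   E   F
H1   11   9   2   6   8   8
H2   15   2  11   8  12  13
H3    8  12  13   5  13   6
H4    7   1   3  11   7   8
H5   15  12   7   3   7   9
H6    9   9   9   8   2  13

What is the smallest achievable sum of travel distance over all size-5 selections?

Open {H1, H3, H4, H5, H6}.
  A→H4 7, B→H4 1, C→H1 2, D→H5 3, E→H6 2, F→H3 6  ⇒ total 21.
Compare {H2, H3, H4, H5, H6}: total 22.
Compare {H1, H2, H3, H4, H6}: total 23.
No size-5 selection does better; minimum is 21.

21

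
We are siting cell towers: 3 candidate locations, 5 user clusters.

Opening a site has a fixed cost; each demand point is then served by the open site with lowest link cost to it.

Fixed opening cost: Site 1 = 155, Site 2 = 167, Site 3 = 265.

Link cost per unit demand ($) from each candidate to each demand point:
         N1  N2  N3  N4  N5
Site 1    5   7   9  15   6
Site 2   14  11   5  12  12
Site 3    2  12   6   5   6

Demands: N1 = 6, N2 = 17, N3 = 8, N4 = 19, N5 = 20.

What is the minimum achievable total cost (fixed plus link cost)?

744

Open {Site 3}: assign each demand point to its cheapest open site.
  N1→Site 3 6×2=12, N2→Site 3 17×12=204, N3→Site 3 8×6=48, N4→Site 3 19×5=95, N5→Site 3 20×6=120
  link cost 479, fixed 265 → total 744.
Compare {Site 1}: link cost 626 + fixed 155 = 781.
Compare {Site 1, Site 3}: link cost 394 + fixed 420 = 814.
Compare {Site 1, Site 2}: link cost 537 + fixed 322 = 859.
All other subsets cost ≥ 781. Minimum total cost: 744.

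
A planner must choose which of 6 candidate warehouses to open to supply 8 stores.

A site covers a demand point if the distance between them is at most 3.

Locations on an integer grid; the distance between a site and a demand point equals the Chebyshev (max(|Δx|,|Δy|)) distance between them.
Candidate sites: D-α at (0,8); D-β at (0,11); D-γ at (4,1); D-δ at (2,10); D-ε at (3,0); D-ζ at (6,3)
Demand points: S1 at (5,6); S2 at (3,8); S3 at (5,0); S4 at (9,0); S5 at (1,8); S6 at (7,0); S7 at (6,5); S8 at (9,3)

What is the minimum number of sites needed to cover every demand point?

Coverage sets (demand points within 3 of each site):
  D-α: {S2, S5}
  D-β: {S2, S5}
  D-γ: {S3, S6}
  D-δ: {S2, S5}
  D-ε: {S3}
  D-ζ: {S1, S3, S4, S6, S7, S8}
No single site covers all 8 demand points.
But {D-α, D-ζ} covers everything, so the minimum is 2.

2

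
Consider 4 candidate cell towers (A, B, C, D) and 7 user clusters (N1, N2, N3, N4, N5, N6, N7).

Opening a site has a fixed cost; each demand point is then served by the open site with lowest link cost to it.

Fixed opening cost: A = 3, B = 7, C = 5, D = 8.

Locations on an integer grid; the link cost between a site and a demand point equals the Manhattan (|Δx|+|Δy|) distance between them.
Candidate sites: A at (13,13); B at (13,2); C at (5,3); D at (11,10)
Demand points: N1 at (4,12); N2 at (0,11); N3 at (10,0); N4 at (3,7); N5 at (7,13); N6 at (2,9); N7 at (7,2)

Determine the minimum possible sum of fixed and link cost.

63

Open {A, C}: assign each demand point to its cheapest open site.
  N1→A 10, N2→C 13, N3→C 8, N4→C 6, N5→A 6, N6→C 9, N7→C 3
  link cost 55, fixed 8 → total 63.
Compare {C}: link cost 61 + fixed 5 = 66.
Compare {C, D}: link cost 54 + fixed 13 = 67.
Compare {A, B, C}: link cost 52 + fixed 15 = 67.
All other subsets cost ≥ 66. Minimum total cost: 63.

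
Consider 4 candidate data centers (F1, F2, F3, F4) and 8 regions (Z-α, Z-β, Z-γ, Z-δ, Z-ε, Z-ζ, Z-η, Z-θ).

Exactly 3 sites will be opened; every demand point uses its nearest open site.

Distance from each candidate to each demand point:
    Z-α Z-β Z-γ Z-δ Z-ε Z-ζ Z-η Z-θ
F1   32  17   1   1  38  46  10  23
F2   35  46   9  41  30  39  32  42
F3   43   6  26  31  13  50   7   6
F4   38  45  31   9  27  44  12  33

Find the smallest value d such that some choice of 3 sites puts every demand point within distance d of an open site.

Open {F1, F2, F3}.
  Farthest demand point is Z-ζ at distance 39 (to F2); all others are ≤ 39.
With {F1, F2, F4} the worst case is 39.
With {F2, F3, F4} the worst case is 39.
No size-3 selection achieves below 39.

39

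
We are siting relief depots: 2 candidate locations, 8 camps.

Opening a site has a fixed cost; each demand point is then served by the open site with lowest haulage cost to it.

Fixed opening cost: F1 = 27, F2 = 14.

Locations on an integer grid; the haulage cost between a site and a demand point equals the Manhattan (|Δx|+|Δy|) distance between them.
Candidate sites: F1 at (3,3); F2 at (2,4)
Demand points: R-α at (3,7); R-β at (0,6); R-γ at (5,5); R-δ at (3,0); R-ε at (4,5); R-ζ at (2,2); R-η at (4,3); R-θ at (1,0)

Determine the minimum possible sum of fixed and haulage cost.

Open {F2}: assign each demand point to its cheapest open site.
  R-α→F2 4, R-β→F2 4, R-γ→F2 4, R-δ→F2 5, R-ε→F2 3, R-ζ→F2 2, R-η→F2 3, R-θ→F2 5
  haulage cost 30, fixed 14 → total 44.
Compare {F1}: haulage cost 28 + fixed 27 = 55.
Compare {F1, F2}: haulage cost 26 + fixed 41 = 67.

44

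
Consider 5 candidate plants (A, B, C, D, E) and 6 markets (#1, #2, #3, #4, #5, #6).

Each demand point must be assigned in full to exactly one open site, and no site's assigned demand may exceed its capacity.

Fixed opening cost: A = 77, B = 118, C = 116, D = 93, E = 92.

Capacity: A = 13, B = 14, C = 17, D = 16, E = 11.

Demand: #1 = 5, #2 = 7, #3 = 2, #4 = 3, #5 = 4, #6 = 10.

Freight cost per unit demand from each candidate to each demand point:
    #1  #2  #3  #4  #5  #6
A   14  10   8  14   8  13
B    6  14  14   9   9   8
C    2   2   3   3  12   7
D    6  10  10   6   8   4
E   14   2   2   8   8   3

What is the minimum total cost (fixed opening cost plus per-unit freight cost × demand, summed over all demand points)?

Open {C, D}; cheapest assignment that respects the capacities:
  C (cap 17, load 17): #1, #2, #3, #4 — cost 5×2 + 7×2 + 2×3 + 3×3 = 39
  D (cap 16, load 14): #5, #6 — cost 4×8 + 10×4 = 72
  Shipping 111, fixed 209 → total 320.
  Any other capacity-feasible assignment to {C, D} ships for at least 111.
Compare {A, C, E}: its best feasible assignment gives total 386.
Compare {B, C}: its best feasible assignment gives total 389.
Every other set of open sites that can feasibly serve all demand totals ≥ 386 even under its best assignment. Minimum: 320.

320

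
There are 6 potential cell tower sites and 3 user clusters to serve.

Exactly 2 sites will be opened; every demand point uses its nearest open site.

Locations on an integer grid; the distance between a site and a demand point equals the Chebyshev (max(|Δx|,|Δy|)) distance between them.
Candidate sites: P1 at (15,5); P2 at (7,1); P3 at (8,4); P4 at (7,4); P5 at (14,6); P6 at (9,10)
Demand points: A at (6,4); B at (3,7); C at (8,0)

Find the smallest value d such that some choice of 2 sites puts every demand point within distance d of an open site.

4

Open {P1, P4}.
  Farthest demand point is B at distance 4 (to P4); all others are ≤ 4.
With {P2, P4} the worst case is 4.
With {P3, P4} the worst case is 4.
No size-2 selection achieves below 4.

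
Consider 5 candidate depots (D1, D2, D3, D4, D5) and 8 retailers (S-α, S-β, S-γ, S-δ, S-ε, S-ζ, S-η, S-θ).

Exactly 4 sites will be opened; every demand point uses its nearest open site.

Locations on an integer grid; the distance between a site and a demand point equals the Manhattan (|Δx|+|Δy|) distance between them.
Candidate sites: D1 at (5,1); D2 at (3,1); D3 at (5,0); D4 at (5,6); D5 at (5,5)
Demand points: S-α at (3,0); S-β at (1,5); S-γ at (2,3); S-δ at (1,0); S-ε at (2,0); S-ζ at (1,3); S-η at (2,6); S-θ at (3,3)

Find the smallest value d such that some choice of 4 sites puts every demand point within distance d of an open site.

4

Open {D1, D2, D3, D5}.
  Farthest demand point is S-β at distance 4 (to D5); all others are ≤ 4.
With {D1, D2, D4, D5} the worst case is 4.
With {D2, D3, D4, D5} the worst case is 4.
No size-4 selection achieves below 4.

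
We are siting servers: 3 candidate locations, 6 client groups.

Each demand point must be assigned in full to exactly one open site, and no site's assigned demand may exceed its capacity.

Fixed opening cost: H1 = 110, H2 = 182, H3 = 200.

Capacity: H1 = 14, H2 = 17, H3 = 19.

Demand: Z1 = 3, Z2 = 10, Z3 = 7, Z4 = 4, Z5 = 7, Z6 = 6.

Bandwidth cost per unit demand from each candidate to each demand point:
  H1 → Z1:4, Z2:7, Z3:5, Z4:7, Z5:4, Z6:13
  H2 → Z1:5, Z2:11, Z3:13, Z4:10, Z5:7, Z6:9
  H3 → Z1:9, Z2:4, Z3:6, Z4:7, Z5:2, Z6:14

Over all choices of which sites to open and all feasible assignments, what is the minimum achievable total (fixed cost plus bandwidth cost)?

675

Open {H1, H2, H3}; cheapest assignment that respects the capacities:
  H1 (cap 14, load 14): Z1, Z3, Z4 — cost 3×4 + 7×5 + 4×7 = 75
  H2 (cap 17, load 6): Z6 — cost 6×9 = 54
  H3 (cap 19, load 17): Z2, Z5 — cost 10×4 + 7×2 = 54
  Shipping 183, fixed 492 → total 675.
  Any other capacity-feasible assignment to {H1, H2, H3} ships for at least 183.
Total demand is 37 and no other set of sites has combined capacity ≥ 37, so {H1, H2, H3} is the only feasible choice of open sites. Minimum: 675.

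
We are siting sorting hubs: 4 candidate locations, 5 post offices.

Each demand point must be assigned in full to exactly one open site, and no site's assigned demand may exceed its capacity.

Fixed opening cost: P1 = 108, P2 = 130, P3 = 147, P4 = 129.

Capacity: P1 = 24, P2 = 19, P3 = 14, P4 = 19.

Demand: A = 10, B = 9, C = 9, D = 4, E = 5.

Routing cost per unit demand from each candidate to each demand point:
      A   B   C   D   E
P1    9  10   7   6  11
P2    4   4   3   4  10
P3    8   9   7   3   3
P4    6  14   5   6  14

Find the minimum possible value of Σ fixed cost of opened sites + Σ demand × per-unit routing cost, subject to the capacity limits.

456

Open {P1, P2}; cheapest assignment that respects the capacities:
  P1 (cap 24, load 18): C, D, E — cost 9×7 + 4×6 + 5×11 = 142
  P2 (cap 19, load 19): A, B — cost 10×4 + 9×4 = 76
  Shipping 218, fixed 238 → total 456.
  Any other capacity-feasible assignment to {P1, P2} ships for at least 218.
Compare {P2, P4}: its best feasible assignment gives total 466.
Compare {P1, P4}: its best feasible assignment gives total 511.
Every other set of open sites that can feasibly serve all demand totals ≥ 466 even under its best assignment. Minimum: 456.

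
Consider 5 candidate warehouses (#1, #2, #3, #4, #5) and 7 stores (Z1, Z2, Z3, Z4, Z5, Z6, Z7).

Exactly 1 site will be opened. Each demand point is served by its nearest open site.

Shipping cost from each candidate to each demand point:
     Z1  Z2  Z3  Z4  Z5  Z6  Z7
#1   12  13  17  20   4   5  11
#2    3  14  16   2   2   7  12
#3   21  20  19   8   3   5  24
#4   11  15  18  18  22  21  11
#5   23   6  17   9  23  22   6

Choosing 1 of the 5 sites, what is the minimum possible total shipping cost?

Open {#2}.
  Z1→#2 3, Z2→#2 14, Z3→#2 16, Z4→#2 2, Z5→#2 2, Z6→#2 7, Z7→#2 12  ⇒ total 56.
Compare {#1}: total 82.
Compare {#3}: total 100.
No size-1 selection does better; minimum is 56.

56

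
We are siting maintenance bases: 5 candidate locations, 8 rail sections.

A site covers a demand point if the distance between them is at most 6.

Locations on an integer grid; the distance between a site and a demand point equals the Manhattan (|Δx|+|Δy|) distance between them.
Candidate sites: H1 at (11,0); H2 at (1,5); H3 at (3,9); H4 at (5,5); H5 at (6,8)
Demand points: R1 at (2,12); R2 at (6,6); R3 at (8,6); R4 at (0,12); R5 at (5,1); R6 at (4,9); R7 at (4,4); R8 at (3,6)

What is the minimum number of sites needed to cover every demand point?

Coverage sets (demand points within 6 of each site):
  H1: {}
  H2: {R2, R7, R8}
  H3: {R1, R2, R4, R6, R7, R8}
  H4: {R2, R3, R5, R6, R7, R8}
  H5: {R2, R3, R6, R7, R8}
No single site covers all 8 demand points.
But {H3, H4} covers everything, so the minimum is 2.

2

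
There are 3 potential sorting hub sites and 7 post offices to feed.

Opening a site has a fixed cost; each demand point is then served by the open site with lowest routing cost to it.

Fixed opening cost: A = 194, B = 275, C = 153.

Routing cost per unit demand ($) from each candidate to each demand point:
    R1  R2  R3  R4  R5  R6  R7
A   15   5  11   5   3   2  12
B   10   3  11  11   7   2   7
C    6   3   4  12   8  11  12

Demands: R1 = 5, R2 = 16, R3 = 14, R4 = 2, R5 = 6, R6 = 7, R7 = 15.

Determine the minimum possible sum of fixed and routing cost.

Open {C}: assign each demand point to its cheapest open site.
  R1→C 5×6=30, R2→C 16×3=48, R3→C 14×4=56, R4→C 2×12=24, R5→C 6×8=48, R6→C 7×11=77, R7→C 15×12=180
  routing cost 463, fixed 153 → total 616.
Compare {A, C}: routing cost 356 + fixed 347 = 703.
Compare {B}: routing cost 435 + fixed 275 = 710.
Compare {A}: routing cost 531 + fixed 194 = 725.
All other subsets cost ≥ 703. Minimum total cost: 616.

616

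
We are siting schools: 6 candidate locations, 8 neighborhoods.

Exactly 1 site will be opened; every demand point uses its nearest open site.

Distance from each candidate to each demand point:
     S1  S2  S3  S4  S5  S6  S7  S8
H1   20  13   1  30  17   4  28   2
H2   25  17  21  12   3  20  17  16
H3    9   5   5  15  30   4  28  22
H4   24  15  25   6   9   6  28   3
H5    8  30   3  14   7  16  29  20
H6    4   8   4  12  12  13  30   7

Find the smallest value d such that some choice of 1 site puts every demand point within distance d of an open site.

Open {H2}.
  Farthest demand point is S1 at distance 25 (to H2); all others are ≤ 25.
With {H4} the worst case is 28.
With {H1} the worst case is 30.
No size-1 selection achieves below 25.

25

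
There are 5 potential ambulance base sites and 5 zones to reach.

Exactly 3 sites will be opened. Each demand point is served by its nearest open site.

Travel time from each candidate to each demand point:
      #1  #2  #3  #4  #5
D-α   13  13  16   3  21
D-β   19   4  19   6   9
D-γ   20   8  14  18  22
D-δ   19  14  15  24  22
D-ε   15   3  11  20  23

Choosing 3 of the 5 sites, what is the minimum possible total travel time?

39

Open {D-α, D-β, D-ε}.
  #1→D-α 13, #2→D-ε 3, #3→D-ε 11, #4→D-α 3, #5→D-β 9  ⇒ total 39.
Compare {D-α, D-β, D-γ}: total 43.
Compare {D-α, D-β, D-δ}: total 44.
No size-3 selection does better; minimum is 39.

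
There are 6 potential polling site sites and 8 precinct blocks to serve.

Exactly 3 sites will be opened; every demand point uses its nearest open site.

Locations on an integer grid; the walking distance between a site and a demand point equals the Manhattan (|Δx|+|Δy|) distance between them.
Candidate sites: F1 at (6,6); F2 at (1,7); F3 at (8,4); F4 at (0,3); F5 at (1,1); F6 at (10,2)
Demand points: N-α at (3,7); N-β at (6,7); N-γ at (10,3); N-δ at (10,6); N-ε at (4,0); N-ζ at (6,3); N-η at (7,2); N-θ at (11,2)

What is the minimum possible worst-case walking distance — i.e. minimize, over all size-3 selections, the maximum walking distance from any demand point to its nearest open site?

4

Open {F1, F5, F6}.
  Farthest demand point is N-α at walking distance 4 (to F1); all others are ≤ 4.
With {F1, F3, F5} the worst case is 5.
With {F2, F3, F5} the worst case is 5.
No size-3 selection achieves below 4.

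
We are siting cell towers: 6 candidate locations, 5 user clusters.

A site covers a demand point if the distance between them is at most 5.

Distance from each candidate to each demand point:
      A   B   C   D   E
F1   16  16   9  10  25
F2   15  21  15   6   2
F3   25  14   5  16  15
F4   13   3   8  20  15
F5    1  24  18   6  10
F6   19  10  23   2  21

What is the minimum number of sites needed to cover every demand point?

Coverage sets (demand points within 5 of each site):
  F1: {}
  F2: {E}
  F3: {C}
  F4: {B}
  F5: {A}
  F6: {D}
No 4 sites suffice: every size-4 union leaves at least one demand point uncovered.
But {F2, F3, F4, F5, F6} covers everything, so the minimum is 5.

5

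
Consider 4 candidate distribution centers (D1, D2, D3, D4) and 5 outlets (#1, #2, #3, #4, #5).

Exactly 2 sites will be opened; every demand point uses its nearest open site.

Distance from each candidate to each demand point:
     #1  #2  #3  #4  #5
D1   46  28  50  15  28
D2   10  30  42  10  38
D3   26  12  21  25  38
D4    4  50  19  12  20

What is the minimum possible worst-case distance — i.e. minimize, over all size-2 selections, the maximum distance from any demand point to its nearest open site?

20

Open {D3, D4}.
  Farthest demand point is #5 at distance 20 (to D4); all others are ≤ 20.
With {D1, D3} the worst case is 28.
With {D1, D4} the worst case is 28.
No size-2 selection achieves below 20.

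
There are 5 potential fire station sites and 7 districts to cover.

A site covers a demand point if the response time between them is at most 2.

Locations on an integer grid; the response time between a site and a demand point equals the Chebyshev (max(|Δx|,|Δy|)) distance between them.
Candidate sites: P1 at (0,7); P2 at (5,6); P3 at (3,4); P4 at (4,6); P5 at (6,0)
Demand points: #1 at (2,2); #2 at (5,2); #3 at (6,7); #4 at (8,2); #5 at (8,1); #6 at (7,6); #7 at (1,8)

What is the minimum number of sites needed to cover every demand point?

4

Coverage sets (demand points within 2 of each site):
  P1: {#7}
  P2: {#3, #6}
  P3: {#1, #2}
  P4: {#3}
  P5: {#2, #4, #5}
No 3 sites suffice: every size-3 union leaves at least one demand point uncovered.
But {P1, P2, P3, P5} covers everything, so the minimum is 4.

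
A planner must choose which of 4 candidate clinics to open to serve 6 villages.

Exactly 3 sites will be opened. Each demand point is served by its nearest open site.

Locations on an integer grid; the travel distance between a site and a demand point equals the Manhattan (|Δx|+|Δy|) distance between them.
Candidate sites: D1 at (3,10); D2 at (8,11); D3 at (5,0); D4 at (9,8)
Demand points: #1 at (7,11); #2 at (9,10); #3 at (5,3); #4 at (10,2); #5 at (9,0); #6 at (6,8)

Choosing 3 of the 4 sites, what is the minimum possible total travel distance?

Open {D2, D3, D4}.
  #1→D2 1, #2→D2 2, #3→D3 3, #4→D3 7, #5→D3 4, #6→D4 3  ⇒ total 20.
Compare {D1, D2, D3}: total 22.
Compare {D1, D3, D4}: total 24.
No size-3 selection does better; minimum is 20.

20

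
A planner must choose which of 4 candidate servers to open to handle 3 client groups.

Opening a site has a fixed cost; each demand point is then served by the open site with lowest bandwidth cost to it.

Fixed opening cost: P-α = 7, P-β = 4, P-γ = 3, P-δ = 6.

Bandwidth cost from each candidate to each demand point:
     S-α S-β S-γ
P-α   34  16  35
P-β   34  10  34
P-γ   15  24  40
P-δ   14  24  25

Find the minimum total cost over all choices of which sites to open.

59

Open {P-β, P-δ}: assign each demand point to its cheapest open site.
  S-α→P-δ 14, S-β→P-β 10, S-γ→P-δ 25
  bandwidth cost 49, fixed 10 → total 59.
Compare {P-β, P-γ, P-δ}: bandwidth cost 49 + fixed 13 = 62.
Compare {P-β, P-γ}: bandwidth cost 59 + fixed 7 = 66.
Compare {P-α, P-β, P-δ}: bandwidth cost 49 + fixed 17 = 66.
All other subsets cost ≥ 62. Minimum total cost: 59.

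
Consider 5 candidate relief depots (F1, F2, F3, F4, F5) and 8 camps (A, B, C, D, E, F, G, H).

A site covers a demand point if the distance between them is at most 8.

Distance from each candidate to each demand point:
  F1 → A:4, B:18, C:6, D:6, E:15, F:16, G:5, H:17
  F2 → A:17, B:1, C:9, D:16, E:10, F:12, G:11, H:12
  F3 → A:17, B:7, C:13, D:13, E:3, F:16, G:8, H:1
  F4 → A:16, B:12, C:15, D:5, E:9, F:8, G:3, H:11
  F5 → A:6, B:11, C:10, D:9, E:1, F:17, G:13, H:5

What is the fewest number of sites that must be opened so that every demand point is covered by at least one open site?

3

Coverage sets (demand points within 8 of each site):
  F1: {A, C, D, G}
  F2: {B}
  F3: {B, E, G, H}
  F4: {D, F, G}
  F5: {A, E, H}
No 2 sites suffice: every size-2 union leaves at least one demand point uncovered.
But {F1, F3, F4} covers everything, so the minimum is 3.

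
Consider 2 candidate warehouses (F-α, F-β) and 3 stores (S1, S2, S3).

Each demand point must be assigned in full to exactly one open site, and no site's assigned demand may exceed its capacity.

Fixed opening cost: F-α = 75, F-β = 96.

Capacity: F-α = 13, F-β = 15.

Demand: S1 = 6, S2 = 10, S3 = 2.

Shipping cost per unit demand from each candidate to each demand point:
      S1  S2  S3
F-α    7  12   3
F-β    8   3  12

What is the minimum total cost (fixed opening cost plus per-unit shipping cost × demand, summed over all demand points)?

249

Open {F-α, F-β}; cheapest assignment that respects the capacities:
  F-α (cap 13, load 8): S1, S3 — cost 6×7 + 2×3 = 48
  F-β (cap 15, load 10): S2 — cost 10×3 = 30
  Shipping 78, fixed 171 → total 249.
  Any other capacity-feasible assignment to {F-α, F-β} ships for at least 78.
Total demand is 18 and no other set of sites has combined capacity ≥ 18, so {F-α, F-β} is the only feasible choice of open sites. Minimum: 249.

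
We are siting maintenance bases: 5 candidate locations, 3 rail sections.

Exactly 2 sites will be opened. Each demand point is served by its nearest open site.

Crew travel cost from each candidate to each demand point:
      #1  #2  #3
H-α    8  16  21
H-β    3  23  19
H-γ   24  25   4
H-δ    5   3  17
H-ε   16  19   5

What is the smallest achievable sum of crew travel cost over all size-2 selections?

Open {H-γ, H-δ}.
  #1→H-δ 5, #2→H-δ 3, #3→H-γ 4  ⇒ total 12.
Compare {H-δ, H-ε}: total 13.
Compare {H-β, H-δ}: total 23.
No size-2 selection does better; minimum is 12.

12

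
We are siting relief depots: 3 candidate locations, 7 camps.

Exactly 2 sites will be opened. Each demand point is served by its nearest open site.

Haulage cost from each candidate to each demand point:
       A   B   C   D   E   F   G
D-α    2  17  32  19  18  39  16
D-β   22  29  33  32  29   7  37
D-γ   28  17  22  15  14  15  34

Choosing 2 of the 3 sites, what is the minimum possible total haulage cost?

Open {D-α, D-γ}.
  A→D-α 2, B→D-α 17, C→D-γ 22, D→D-γ 15, E→D-γ 14, F→D-γ 15, G→D-α 16  ⇒ total 101.
Compare {D-α, D-β}: total 111.
Compare {D-β, D-γ}: total 131.

101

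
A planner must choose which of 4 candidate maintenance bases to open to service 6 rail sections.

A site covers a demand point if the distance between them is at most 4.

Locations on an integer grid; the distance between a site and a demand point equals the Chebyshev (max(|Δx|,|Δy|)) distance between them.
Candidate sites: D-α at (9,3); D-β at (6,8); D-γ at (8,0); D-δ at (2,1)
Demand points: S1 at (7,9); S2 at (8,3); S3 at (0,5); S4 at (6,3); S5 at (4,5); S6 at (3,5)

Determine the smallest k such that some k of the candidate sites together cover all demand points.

Coverage sets (demand points within 4 of each site):
  D-α: {S2, S4}
  D-β: {S1, S5, S6}
  D-γ: {S2, S4}
  D-δ: {S3, S4, S5, S6}
No 2 sites suffice: every size-2 union leaves at least one demand point uncovered.
But {D-α, D-β, D-δ} covers everything, so the minimum is 3.

3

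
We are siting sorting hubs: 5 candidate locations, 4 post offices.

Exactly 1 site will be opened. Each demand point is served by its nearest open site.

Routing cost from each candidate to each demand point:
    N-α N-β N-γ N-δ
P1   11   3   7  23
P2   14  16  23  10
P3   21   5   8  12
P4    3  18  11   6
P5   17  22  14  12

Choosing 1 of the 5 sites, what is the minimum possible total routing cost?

Open {P4}.
  N-α→P4 3, N-β→P4 18, N-γ→P4 11, N-δ→P4 6  ⇒ total 38.
Compare {P1}: total 44.
Compare {P3}: total 46.
No size-1 selection does better; minimum is 38.

38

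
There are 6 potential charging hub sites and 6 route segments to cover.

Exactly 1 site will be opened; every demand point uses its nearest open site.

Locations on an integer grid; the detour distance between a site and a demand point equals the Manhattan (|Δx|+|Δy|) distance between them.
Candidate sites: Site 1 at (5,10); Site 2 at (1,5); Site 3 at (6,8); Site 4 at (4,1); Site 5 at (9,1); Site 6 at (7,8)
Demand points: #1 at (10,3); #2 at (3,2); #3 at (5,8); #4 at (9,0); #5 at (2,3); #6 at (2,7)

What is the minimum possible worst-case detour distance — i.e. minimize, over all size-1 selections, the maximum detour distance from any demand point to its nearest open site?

8

Open {Site 4}.
  Farthest demand point is #1 at detour distance 8 (to Site 4); all others are ≤ 8.
With {Site 6} the worst case is 10.
With {Site 3} the worst case is 11.
No size-1 selection achieves below 8.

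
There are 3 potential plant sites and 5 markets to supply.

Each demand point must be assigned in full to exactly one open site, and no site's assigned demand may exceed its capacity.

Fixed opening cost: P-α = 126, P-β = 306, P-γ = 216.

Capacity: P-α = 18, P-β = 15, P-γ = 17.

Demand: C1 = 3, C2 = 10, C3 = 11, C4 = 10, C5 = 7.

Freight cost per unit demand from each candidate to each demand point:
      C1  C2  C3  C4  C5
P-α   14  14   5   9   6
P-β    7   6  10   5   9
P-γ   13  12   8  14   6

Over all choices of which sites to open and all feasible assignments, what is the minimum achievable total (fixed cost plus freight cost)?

936

Open {P-α, P-β, P-γ}; cheapest assignment that respects the capacities:
  P-α (cap 18, load 18): C3, C5 — cost 11×5 + 7×6 = 97
  P-β (cap 15, load 13): C1, C4 — cost 3×7 + 10×5 = 71
  P-γ (cap 17, load 10): C2 — cost 10×12 = 120
  Shipping 288, fixed 648 → total 936.
  Any other capacity-feasible assignment to {P-α, P-β, P-γ} ships for at least 288.
Total demand is 41 and no other set of sites has combined capacity ≥ 41, so {P-α, P-β, P-γ} is the only feasible choice of open sites. Minimum: 936.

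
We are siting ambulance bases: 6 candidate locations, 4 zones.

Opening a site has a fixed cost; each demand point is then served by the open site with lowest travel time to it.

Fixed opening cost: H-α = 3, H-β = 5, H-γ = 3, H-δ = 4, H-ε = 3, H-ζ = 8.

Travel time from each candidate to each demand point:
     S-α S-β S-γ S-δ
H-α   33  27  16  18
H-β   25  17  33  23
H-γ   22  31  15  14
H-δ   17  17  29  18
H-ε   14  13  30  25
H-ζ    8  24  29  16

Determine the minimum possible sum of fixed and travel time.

62

Open {H-γ, H-ε}: assign each demand point to its cheapest open site.
  S-α→H-ε 14, S-β→H-ε 13, S-γ→H-γ 15, S-δ→H-γ 14
  travel time 56, fixed 6 → total 62.
Compare {H-γ, H-ε, H-ζ}: travel time 50 + fixed 14 = 64.
Compare {H-α, H-γ, H-ε}: travel time 56 + fixed 9 = 65.
Compare {H-γ, H-δ, H-ε}: travel time 56 + fixed 10 = 66.
All other subsets cost ≥ 64. Minimum total cost: 62.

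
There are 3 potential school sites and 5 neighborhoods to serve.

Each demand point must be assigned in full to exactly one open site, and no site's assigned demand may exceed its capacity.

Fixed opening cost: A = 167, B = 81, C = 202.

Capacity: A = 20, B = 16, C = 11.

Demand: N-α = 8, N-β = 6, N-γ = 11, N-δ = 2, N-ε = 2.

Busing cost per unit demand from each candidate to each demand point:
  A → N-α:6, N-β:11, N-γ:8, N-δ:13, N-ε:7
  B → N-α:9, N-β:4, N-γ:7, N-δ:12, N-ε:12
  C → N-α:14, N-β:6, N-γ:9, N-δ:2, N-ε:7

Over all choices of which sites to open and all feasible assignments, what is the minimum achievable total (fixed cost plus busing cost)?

Open {A, B}; cheapest assignment that respects the capacities:
  A (cap 20, load 19): N-α, N-γ — cost 8×6 + 11×8 = 136
  B (cap 16, load 10): N-β, N-δ, N-ε — cost 6×4 + 2×12 + 2×12 = 72
  Shipping 208, fixed 248 → total 456.
  Any other capacity-feasible assignment to {A, B} ships for at least 208.
Compare {A, C}: its best feasible assignment gives total 559.
Compare {A, B, C}: its best feasible assignment gives total 628.
Every other set of open sites that can feasibly serve all demand totals ≥ 559 even under its best assignment. Minimum: 456.

456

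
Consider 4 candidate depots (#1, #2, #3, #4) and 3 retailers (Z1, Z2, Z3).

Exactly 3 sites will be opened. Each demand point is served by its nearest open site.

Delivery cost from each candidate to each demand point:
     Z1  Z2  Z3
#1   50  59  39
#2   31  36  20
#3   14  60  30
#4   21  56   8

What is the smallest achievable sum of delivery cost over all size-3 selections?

58

Open {#2, #3, #4}.
  Z1→#3 14, Z2→#2 36, Z3→#4 8  ⇒ total 58.
Compare {#1, #2, #4}: total 65.
Compare {#1, #2, #3}: total 70.
No size-3 selection does better; minimum is 58.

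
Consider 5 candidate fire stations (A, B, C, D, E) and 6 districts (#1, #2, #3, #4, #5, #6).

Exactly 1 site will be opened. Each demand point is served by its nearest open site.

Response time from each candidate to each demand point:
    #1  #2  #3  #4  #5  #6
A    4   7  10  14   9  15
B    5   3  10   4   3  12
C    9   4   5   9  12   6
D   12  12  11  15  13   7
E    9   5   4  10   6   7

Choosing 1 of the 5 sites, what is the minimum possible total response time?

Open {B}.
  #1→B 5, #2→B 3, #3→B 10, #4→B 4, #5→B 3, #6→B 12  ⇒ total 37.
Compare {E}: total 41.
Compare {C}: total 45.
No size-1 selection does better; minimum is 37.

37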